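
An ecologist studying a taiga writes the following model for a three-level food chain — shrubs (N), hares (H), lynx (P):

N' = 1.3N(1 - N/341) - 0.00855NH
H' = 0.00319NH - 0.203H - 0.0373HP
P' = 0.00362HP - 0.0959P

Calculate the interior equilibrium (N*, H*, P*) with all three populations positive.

N* ≈ 282, H* ≈ 26.5, P* ≈ 18.6

From dP/dt = 0: 0.00362H* = 0.0959, so H* = 26.5.
From dN/dt = 0: 1.3(1 - N*/341) = 0.00855·26.5, giving N* = 341·(1 - 0.174) = 282.
From dH/dt = 0: 0.00319·282 - 0.203 = 0.0373P*, so P* = 0.695/0.0373 = 18.6.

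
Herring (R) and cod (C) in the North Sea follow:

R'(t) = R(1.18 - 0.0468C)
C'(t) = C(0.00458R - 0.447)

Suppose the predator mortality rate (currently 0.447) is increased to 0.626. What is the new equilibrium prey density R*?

At the interior fixed point, setting dC/dt = 0 with C > 0 fixes R* = (predator death rate)/(RC coefficient) — independent of the other coefficients.
With the change, R* = 0.626/0.00458 = 137; it rises from 97.6.

R* ≈ 137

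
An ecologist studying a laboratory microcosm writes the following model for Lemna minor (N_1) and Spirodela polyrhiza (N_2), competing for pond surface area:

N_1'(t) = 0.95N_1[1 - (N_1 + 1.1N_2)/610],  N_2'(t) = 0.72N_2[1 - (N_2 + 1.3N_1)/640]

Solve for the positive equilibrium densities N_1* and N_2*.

Setting both brackets to zero gives the nullclines N_1 + 1.1N_2 = 610 and 1.3N_1 + N_2 = 640.
Substituting N_2 = 640 - 1.3N_1 into the first: N_1(1 - 1.1·1.3) = 610 - 1.1·640.
So N_1* = -94/-0.43 = 219, and then N_2* = 640 - 1.3·219 = 356.

N_1* ≈ 219, N_2* ≈ 356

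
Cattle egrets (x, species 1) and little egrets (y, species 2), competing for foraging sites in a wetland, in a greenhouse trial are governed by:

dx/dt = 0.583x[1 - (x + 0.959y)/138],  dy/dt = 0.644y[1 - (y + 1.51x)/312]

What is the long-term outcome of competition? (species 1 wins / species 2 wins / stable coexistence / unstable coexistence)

Compare the nullcline intercepts: K1/α12 = 138/0.959 = 144 < K2 = 312; K2/α21 = 312/1.51 = 207 > K1 = 138.
Since the inequalities point opposite ways, species 2 can invade but species 1 cannot.

species 2 excludes species 1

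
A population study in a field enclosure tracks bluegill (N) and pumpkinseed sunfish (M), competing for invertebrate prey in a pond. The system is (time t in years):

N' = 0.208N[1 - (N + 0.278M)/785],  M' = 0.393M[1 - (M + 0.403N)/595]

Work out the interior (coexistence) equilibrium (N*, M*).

N* ≈ 698, M* ≈ 314

Setting both brackets to zero gives the nullclines N + 0.278M = 785 and 0.403N + M = 595.
Substituting M = 595 - 0.403N into the first: N(1 - 0.278·0.403) = 785 - 0.278·595.
So N* = 620/0.888 = 698, and then M* = 595 - 0.403·698 = 314.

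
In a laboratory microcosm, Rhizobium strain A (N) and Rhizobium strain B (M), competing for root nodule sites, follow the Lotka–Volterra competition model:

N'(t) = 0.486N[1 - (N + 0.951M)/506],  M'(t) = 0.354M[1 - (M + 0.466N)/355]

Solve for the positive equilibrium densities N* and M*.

N* ≈ 302, M* ≈ 214

Setting both brackets to zero gives the nullclines N + 0.951M = 506 and 0.466N + M = 355.
Substituting M = 355 - 0.466N into the first: N(1 - 0.951·0.466) = 506 - 0.951·355.
So N* = 168/0.557 = 302, and then M* = 355 - 0.466·302 = 214.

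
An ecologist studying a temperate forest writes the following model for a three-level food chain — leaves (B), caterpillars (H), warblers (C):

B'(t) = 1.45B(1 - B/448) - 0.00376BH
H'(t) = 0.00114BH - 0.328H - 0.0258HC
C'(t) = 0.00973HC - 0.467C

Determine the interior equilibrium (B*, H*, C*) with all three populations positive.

From dC/dt = 0: 0.00973H* = 0.467, so H* = 48.
From dB/dt = 0: 1.45(1 - B*/448) = 0.00376·48, giving B* = 448·(1 - 0.124) = 392.
From dH/dt = 0: 0.00114·392 - 0.328 = 0.0258C*, so C* = 0.119/0.0258 = 4.62.

B* ≈ 392, H* ≈ 48, C* ≈ 4.62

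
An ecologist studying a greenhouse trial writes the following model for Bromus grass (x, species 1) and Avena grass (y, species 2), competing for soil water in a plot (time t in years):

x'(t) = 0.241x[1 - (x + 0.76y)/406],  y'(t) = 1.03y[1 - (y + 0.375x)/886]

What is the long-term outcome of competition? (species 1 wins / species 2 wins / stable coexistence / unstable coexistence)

Compare the nullcline intercepts: K1/α12 = 406/0.76 = 534 < K2 = 886; K2/α21 = 886/0.375 = 2360 > K1 = 406.
Since the inequalities point opposite ways, species 2 can invade but species 1 cannot.

species 2 excludes species 1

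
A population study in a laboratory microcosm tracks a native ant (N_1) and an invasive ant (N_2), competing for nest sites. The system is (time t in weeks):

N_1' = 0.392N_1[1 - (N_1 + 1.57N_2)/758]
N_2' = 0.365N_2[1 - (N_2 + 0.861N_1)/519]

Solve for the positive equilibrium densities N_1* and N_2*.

Setting both brackets to zero gives the nullclines N_1 + 1.57N_2 = 758 and 0.861N_1 + N_2 = 519.
Substituting N_2 = 519 - 0.861N_1 into the first: N_1(1 - 1.57·0.861) = 758 - 1.57·519.
So N_1* = -56.8/-0.352 = 162, and then N_2* = 519 - 0.861·162 = 380.

N_1* ≈ 162, N_2* ≈ 380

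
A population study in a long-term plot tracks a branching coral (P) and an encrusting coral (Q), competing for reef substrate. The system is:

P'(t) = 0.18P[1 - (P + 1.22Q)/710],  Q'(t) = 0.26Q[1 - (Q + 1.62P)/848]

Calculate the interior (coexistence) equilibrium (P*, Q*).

P* ≈ 332, Q* ≈ 310

Setting both brackets to zero gives the nullclines P + 1.22Q = 710 and 1.62P + Q = 848.
Substituting Q = 848 - 1.62P into the first: P(1 - 1.22·1.62) = 710 - 1.22·848.
So P* = -325/-0.976 = 332, and then Q* = 848 - 1.62·332 = 310.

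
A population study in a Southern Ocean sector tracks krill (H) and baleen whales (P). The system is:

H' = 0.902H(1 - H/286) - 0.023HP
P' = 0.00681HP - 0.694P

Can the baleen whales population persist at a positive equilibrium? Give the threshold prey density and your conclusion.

Threshold H = 102; K > 102, so yes, the predator persists.

The predator equation gives dP/dt > 0 only when H > 0.694/0.00681 = 102.
Without the predator, H → K = 286. Since 286 > 102, the predator can invade and persist.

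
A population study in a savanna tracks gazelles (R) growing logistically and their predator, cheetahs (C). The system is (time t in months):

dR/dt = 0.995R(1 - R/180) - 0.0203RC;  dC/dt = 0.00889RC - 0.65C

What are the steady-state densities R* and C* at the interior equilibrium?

R* ≈ 73.1, C* ≈ 29.1

From dC/dt = 0 with C > 0: 0.00889R* = 0.65, so R* = 73.1.
Substitute into dR/dt = 0: 0.995(1 - 73.1/180) = 0.0203C*.
The bracket is 0.594, giving C* = 0.591/0.0203 = 29.1.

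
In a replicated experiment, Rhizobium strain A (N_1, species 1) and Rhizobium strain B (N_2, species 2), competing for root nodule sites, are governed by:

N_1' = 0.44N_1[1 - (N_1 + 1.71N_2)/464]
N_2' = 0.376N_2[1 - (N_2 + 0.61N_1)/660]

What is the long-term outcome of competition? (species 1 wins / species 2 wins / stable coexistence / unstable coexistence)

Compare the nullcline intercepts: K1/α12 = 464/1.71 = 271 < K2 = 660; K2/α21 = 660/0.61 = 1080 > K1 = 464.
Since the inequalities point opposite ways, species 2 can invade but species 1 cannot.

species 2 excludes species 1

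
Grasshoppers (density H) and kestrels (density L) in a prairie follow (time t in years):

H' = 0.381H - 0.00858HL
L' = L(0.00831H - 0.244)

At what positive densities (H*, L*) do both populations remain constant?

Set dL/dt = 0 with L > 0: 0.00831H - 0.244 = 0, so H* = 0.244/0.00831 = 29.4.
Set dH/dt = 0 with H > 0: 0.381 - 0.00858L = 0, so L* = 0.381/0.00858 = 44.4.

H* ≈ 29.4, L* ≈ 44.4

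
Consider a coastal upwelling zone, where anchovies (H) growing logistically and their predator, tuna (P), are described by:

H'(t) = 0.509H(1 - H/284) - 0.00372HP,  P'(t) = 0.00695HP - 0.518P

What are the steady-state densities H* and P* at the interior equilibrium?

From dP/dt = 0 with P > 0: 0.00695H* = 0.518, so H* = 74.5.
Substitute into dH/dt = 0: 0.509(1 - 74.5/284) = 0.00372P*.
The bracket is 0.738, giving P* = 0.375/0.00372 = 101.

H* ≈ 74.5, P* ≈ 101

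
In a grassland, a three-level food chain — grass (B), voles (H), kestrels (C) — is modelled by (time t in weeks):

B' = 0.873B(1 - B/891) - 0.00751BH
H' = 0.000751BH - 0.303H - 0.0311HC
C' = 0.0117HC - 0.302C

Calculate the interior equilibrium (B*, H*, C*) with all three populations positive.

B* ≈ 693, H* ≈ 25.8, C* ≈ 7

From dC/dt = 0: 0.0117H* = 0.302, so H* = 25.8.
From dB/dt = 0: 0.873(1 - B*/891) = 0.00751·25.8, giving B* = 891·(1 - 0.222) = 693.
From dH/dt = 0: 0.000751·693 - 0.303 = 0.0311C*, so C* = 0.218/0.0311 = 7.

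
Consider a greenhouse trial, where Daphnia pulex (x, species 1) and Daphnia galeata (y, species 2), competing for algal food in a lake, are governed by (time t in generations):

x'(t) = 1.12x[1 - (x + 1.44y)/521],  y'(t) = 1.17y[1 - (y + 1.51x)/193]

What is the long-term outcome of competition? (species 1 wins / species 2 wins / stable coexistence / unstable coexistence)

species 1 excludes species 2

Compare the nullcline intercepts: K1/α12 = 521/1.44 = 362 > K2 = 193; K2/α21 = 193/1.51 = 128 < K1 = 521.
Since the inequalities point opposite ways, species 1 can invade but species 2 cannot.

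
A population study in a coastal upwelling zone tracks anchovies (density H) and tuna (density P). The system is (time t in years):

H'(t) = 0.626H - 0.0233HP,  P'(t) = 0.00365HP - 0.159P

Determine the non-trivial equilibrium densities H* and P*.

H* ≈ 43.6, P* ≈ 26.9

Set dP/dt = 0 with P > 0: 0.00365H - 0.159 = 0, so H* = 0.159/0.00365 = 43.6.
Set dH/dt = 0 with H > 0: 0.626 - 0.0233P = 0, so P* = 0.626/0.0233 = 26.9.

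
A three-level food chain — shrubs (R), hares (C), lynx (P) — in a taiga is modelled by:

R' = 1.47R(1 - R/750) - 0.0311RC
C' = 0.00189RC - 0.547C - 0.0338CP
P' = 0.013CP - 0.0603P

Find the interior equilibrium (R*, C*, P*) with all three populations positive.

From dP/dt = 0: 0.013C* = 0.0603, so C* = 4.64.
From dR/dt = 0: 1.47(1 - R*/750) = 0.0311·4.64, giving R* = 750·(1 - 0.0981) = 676.
From dC/dt = 0: 0.00189·676 - 0.547 = 0.0338P*, so P* = 0.731/0.0338 = 21.6.

R* ≈ 676, C* ≈ 4.64, P* ≈ 21.6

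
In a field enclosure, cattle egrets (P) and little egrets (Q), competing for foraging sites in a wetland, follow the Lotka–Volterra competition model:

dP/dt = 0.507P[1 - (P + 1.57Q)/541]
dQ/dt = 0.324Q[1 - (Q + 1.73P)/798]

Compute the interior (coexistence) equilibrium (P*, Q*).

P* ≈ 415, Q* ≈ 80.4

Setting both brackets to zero gives the nullclines P + 1.57Q = 541 and 1.73P + Q = 798.
Substituting Q = 798 - 1.73P into the first: P(1 - 1.57·1.73) = 541 - 1.57·798.
So P* = -712/-1.72 = 415, and then Q* = 798 - 1.73·415 = 80.4.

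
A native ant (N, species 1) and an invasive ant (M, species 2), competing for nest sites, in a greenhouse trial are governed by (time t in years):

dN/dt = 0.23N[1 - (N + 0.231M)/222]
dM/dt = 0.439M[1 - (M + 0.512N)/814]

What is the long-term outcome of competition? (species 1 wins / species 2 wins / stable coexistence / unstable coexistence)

Compare the nullcline intercepts: K1/α12 = 222/0.231 = 961 > K2 = 814; K2/α21 = 814/0.512 = 1590 > K1 = 222.
Since both inequalities hold, each species can invade when rare, so the interior equilibrium is stable.

stable coexistence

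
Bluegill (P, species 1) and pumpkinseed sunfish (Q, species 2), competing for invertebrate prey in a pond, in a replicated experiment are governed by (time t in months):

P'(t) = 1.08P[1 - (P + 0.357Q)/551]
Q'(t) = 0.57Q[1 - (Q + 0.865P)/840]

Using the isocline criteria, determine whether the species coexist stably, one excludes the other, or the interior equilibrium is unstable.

stable coexistence

Compare the nullcline intercepts: K1/α12 = 551/0.357 = 1540 > K2 = 840; K2/α21 = 840/0.865 = 971 > K1 = 551.
Since both inequalities hold, each species can invade when rare, so the interior equilibrium is stable.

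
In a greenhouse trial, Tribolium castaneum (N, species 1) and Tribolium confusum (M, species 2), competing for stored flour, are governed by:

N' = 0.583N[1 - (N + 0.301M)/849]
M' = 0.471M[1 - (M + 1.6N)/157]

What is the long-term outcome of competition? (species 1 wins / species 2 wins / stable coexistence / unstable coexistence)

Compare the nullcline intercepts: K1/α12 = 849/0.301 = 2820 > K2 = 157; K2/α21 = 157/1.6 = 98.1 < K1 = 849.
Since the inequalities point opposite ways, species 1 can invade but species 2 cannot.

species 1 excludes species 2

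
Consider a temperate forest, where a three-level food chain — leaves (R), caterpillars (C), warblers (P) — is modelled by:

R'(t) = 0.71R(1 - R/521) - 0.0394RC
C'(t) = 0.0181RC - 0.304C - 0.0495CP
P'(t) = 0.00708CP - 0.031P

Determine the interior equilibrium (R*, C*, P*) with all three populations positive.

R* ≈ 394, C* ≈ 4.38, P* ≈ 138

From dP/dt = 0: 0.00708C* = 0.031, so C* = 4.38.
From dR/dt = 0: 0.71(1 - R*/521) = 0.0394·4.38, giving R* = 521·(1 - 0.243) = 394.
From dC/dt = 0: 0.0181·394 - 0.304 = 0.0495P*, so P* = 6.83/0.0495 = 138.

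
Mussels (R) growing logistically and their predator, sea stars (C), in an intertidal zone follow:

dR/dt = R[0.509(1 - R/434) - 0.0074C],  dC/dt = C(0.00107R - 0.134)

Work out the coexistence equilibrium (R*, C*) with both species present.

R* ≈ 125, C* ≈ 48.9

From dC/dt = 0 with C > 0: 0.00107R* = 0.134, so R* = 125.
Substitute into dR/dt = 0: 0.509(1 - 125/434) = 0.0074C*.
The bracket is 0.711, giving C* = 0.362/0.0074 = 48.9.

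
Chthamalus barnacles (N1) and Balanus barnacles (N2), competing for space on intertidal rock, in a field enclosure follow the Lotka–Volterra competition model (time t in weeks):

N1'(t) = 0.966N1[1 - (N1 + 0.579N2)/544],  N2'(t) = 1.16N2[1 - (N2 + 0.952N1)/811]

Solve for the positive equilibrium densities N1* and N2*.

N1* ≈ 166, N2* ≈ 653

Setting both brackets to zero gives the nullclines N1 + 0.579N2 = 544 and 0.952N1 + N2 = 811.
Substituting N2 = 811 - 0.952N1 into the first: N1(1 - 0.579·0.952) = 544 - 0.579·811.
So N1* = 74.4/0.449 = 166, and then N2* = 811 - 0.952·166 = 653.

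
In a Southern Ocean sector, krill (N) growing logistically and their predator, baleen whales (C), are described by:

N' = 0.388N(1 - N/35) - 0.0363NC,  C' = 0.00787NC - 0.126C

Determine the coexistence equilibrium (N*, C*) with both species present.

From dC/dt = 0 with C > 0: 0.00787N* = 0.126, so N* = 16.
Substitute into dN/dt = 0: 0.388(1 - 16/35) = 0.0363C*.
The bracket is 0.543, giving C* = 0.211/0.0363 = 5.8.

N* ≈ 16, C* ≈ 5.8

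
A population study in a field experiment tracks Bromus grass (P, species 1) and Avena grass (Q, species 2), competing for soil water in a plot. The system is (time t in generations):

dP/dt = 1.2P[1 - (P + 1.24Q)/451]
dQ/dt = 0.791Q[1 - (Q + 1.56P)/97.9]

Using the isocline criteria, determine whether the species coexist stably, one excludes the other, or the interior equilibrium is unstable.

species 1 excludes species 2

Compare the nullcline intercepts: K1/α12 = 451/1.24 = 364 > K2 = 97.9; K2/α21 = 97.9/1.56 = 62.8 < K1 = 451.
Since the inequalities point opposite ways, species 1 can invade but species 2 cannot.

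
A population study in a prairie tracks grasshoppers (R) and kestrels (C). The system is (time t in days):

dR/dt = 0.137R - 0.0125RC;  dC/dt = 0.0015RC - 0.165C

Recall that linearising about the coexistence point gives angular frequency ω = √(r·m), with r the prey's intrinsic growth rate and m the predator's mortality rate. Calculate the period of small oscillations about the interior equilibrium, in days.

T ≈ 41.8 days

Here r = 0.137 and m = 0.165, so r·m = 0.0226.
ω = √0.0226 = 0.15 per day, hence T = 2π/ω ≈ 41.8 days.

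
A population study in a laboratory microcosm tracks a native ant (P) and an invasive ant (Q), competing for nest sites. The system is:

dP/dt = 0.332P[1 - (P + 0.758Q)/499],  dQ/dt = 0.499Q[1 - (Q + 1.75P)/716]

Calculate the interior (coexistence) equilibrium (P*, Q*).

P* ≈ 134, Q* ≈ 482

Setting both brackets to zero gives the nullclines P + 0.758Q = 499 and 1.75P + Q = 716.
Substituting Q = 716 - 1.75P into the first: P(1 - 0.758·1.75) = 499 - 0.758·716.
So P* = -43.7/-0.327 = 134, and then Q* = 716 - 1.75·134 = 482.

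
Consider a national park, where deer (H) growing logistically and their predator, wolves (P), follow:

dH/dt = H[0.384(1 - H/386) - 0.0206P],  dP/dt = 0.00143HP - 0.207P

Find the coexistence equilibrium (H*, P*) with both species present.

From dP/dt = 0 with P > 0: 0.00143H* = 0.207, so H* = 145.
Substitute into dH/dt = 0: 0.384(1 - 145/386) = 0.0206P*.
The bracket is 0.625, giving P* = 0.24/0.0206 = 11.7.

H* ≈ 145, P* ≈ 11.7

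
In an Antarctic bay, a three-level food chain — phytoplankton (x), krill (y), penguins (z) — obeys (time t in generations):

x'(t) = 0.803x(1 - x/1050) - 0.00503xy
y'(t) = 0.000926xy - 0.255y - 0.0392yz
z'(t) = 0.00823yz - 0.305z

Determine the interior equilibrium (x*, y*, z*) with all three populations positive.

From dz/dt = 0: 0.00823y* = 0.305, so y* = 37.1.
From dx/dt = 0: 0.803(1 - x*/1050) = 0.00503·37.1, giving x* = 1050·(1 - 0.232) = 806.
From dy/dt = 0: 0.000926·806 - 0.255 = 0.0392z*, so z* = 0.492/0.0392 = 12.5.

x* ≈ 806, y* ≈ 37.1, z* ≈ 12.5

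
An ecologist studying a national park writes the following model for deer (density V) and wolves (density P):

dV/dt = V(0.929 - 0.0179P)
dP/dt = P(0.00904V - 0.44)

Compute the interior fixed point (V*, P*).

Set dP/dt = 0 with P > 0: 0.00904V - 0.44 = 0, so V* = 0.44/0.00904 = 48.7.
Set dV/dt = 0 with V > 0: 0.929 - 0.0179P = 0, so P* = 0.929/0.0179 = 51.9.

V* ≈ 48.7, P* ≈ 51.9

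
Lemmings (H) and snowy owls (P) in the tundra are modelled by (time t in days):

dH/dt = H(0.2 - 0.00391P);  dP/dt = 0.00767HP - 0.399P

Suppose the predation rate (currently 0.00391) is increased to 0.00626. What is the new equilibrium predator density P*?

At the interior fixed point, setting dH/dt = 0 with H > 0 fixes P* = (prey growth rate)/(HP coefficient) — independent of the other coefficients.
With the change, P* = 0.2/0.00626 = 31.9; it falls from 51.2.

P* ≈ 31.9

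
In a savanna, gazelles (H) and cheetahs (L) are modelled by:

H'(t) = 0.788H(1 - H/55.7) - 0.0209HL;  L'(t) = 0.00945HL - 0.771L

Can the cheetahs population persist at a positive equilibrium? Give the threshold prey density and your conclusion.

Threshold H = 81.6; K < 81.6, so no, the predator goes extinct.

The predator equation gives dL/dt > 0 only when H > 0.771/0.00945 = 81.6.
Without the predator, H → K = 55.7. Since 55.7 < 81.6, the predator cannot invade.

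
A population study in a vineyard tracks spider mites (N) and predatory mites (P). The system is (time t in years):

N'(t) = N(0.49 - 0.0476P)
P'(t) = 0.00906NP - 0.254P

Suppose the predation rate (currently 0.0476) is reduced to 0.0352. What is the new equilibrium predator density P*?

At the interior fixed point, setting dN/dt = 0 with N > 0 fixes P* = (prey growth rate)/(NP coefficient) — independent of the other coefficients.
With the change, P* = 0.49/0.0352 = 13.9; it rises from 10.3.

P* ≈ 13.9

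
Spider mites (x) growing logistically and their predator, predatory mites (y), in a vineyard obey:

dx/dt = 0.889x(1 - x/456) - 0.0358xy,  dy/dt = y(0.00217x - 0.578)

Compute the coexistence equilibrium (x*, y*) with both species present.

From dy/dt = 0 with y > 0: 0.00217x* = 0.578, so x* = 266.
Substitute into dx/dt = 0: 0.889(1 - 266/456) = 0.0358y*.
The bracket is 0.416, giving y* = 0.37/0.0358 = 10.3.

x* ≈ 266, y* ≈ 10.3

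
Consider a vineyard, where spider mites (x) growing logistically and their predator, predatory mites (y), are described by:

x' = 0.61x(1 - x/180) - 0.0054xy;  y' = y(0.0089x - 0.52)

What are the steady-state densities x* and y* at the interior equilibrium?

x* ≈ 58.4, y* ≈ 76.3

From dy/dt = 0 with y > 0: 0.0089x* = 0.52, so x* = 58.4.
Substitute into dx/dt = 0: 0.61(1 - 58.4/180) = 0.0054y*.
The bracket is 0.675, giving y* = 0.412/0.0054 = 76.3.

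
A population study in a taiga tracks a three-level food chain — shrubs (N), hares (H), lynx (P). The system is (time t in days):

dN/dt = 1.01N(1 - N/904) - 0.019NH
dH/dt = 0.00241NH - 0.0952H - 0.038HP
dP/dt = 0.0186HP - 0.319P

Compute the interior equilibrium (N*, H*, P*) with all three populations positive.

N* ≈ 612, H* ≈ 17.2, P* ≈ 36.3

From dP/dt = 0: 0.0186H* = 0.319, so H* = 17.2.
From dN/dt = 0: 1.01(1 - N*/904) = 0.019·17.2, giving N* = 904·(1 - 0.323) = 612.
From dH/dt = 0: 0.00241·612 - 0.0952 = 0.038P*, so P* = 1.38/0.038 = 36.3.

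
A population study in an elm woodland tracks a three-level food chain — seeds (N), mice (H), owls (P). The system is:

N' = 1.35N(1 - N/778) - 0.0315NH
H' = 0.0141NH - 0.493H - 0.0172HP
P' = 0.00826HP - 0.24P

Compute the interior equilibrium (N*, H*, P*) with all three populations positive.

From dP/dt = 0: 0.00826H* = 0.24, so H* = 29.1.
From dN/dt = 0: 1.35(1 - N*/778) = 0.0315·29.1, giving N* = 778·(1 - 0.678) = 251.
From dH/dt = 0: 0.0141·251 - 0.493 = 0.0172P*, so P* = 3.04/0.0172 = 177.

N* ≈ 251, H* ≈ 29.1, P* ≈ 177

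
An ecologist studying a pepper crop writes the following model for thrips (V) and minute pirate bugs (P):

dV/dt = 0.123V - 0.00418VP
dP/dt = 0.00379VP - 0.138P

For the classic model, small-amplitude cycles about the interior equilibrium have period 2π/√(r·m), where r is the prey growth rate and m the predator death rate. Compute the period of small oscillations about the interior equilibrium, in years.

Here r = 0.123 and m = 0.138, so r·m = 0.017.
ω = √0.017 = 0.13 per year, hence T = 2π/ω ≈ 48.2 years.

T ≈ 48.2 years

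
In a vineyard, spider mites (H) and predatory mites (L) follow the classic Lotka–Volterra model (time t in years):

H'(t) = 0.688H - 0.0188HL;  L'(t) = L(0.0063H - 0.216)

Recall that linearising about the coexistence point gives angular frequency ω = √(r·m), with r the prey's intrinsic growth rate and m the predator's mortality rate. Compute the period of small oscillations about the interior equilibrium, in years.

T ≈ 16.3 years

Here r = 0.688 and m = 0.216, so r·m = 0.149.
ω = √0.149 = 0.385 per year, hence T = 2π/ω ≈ 16.3 years.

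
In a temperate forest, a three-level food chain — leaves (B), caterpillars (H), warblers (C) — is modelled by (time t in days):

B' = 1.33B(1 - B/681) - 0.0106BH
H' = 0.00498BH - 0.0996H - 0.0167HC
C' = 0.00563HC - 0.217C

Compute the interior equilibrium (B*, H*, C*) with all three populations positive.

B* ≈ 472, H* ≈ 38.5, C* ≈ 135

From dC/dt = 0: 0.00563H* = 0.217, so H* = 38.5.
From dB/dt = 0: 1.33(1 - B*/681) = 0.0106·38.5, giving B* = 681·(1 - 0.307) = 472.
From dH/dt = 0: 0.00498·472 - 0.0996 = 0.0167C*, so C* = 2.25/0.0167 = 135.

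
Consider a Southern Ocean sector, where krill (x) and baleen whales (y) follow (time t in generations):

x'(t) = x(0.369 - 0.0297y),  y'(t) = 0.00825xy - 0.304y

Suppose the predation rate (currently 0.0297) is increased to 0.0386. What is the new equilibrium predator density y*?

At the interior fixed point, setting dx/dt = 0 with x > 0 fixes y* = (prey growth rate)/(xy coefficient) — independent of the other coefficients.
With the change, y* = 0.369/0.0386 = 9.56; it falls from 12.4.

y* ≈ 9.56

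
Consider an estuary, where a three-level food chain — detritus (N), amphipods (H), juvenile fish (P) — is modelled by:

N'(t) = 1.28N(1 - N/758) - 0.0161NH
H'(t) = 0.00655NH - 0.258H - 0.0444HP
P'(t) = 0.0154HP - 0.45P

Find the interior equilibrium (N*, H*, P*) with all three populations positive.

From dP/dt = 0: 0.0154H* = 0.45, so H* = 29.2.
From dN/dt = 0: 1.28(1 - N*/758) = 0.0161·29.2, giving N* = 758·(1 - 0.368) = 479.
From dH/dt = 0: 0.00655·479 - 0.258 = 0.0444P*, so P* = 2.88/0.0444 = 64.9.

N* ≈ 479, H* ≈ 29.2, P* ≈ 64.9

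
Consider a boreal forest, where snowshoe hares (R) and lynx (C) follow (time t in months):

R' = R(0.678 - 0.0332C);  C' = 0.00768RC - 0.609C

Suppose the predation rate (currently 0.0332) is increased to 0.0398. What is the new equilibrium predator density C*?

C* ≈ 17

At the interior fixed point, setting dR/dt = 0 with R > 0 fixes C* = (prey growth rate)/(RC coefficient) — independent of the other coefficients.
With the change, C* = 0.678/0.0398 = 17; it falls from 20.4.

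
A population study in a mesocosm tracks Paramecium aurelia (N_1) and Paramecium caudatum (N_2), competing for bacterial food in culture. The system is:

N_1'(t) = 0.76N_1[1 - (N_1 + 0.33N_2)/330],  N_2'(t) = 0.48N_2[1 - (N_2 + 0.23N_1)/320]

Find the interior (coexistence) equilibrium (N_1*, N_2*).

Setting both brackets to zero gives the nullclines N_1 + 0.33N_2 = 330 and 0.23N_1 + N_2 = 320.
Substituting N_2 = 320 - 0.23N_1 into the first: N_1(1 - 0.33·0.23) = 330 - 0.33·320.
So N_1* = 224/0.924 = 243, and then N_2* = 320 - 0.23·243 = 264.

N_1* ≈ 243, N_2* ≈ 264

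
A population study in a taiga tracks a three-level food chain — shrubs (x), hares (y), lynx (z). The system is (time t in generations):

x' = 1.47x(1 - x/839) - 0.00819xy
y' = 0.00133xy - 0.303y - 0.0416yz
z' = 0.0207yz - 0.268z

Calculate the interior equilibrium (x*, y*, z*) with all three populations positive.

x* ≈ 778, y* ≈ 12.9, z* ≈ 17.6

From dz/dt = 0: 0.0207y* = 0.268, so y* = 12.9.
From dx/dt = 0: 1.47(1 - x*/839) = 0.00819·12.9, giving x* = 839·(1 - 0.0721) = 778.
From dy/dt = 0: 0.00133·778 - 0.303 = 0.0416z*, so z* = 0.732/0.0416 = 17.6.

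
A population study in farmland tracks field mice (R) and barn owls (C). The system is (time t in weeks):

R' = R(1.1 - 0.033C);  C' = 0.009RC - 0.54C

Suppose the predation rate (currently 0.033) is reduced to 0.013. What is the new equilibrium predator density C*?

C* ≈ 84.6

At the interior fixed point, setting dR/dt = 0 with R > 0 fixes C* = (prey growth rate)/(RC coefficient) — independent of the other coefficients.
With the change, C* = 1.1/0.013 = 84.6; it rises from 33.3.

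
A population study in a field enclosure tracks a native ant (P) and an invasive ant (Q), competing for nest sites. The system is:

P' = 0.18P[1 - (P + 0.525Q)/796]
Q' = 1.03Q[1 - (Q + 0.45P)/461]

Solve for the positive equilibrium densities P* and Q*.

Setting both brackets to zero gives the nullclines P + 0.525Q = 796 and 0.45P + Q = 461.
Substituting Q = 461 - 0.45P into the first: P(1 - 0.525·0.45) = 796 - 0.525·461.
So P* = 554/0.764 = 725, and then Q* = 461 - 0.45·725 = 135.

P* ≈ 725, Q* ≈ 135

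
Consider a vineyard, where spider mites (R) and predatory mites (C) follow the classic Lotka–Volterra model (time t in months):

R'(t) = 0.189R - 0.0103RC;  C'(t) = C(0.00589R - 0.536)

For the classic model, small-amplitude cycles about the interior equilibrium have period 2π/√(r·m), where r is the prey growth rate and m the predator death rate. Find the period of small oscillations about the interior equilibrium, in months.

Here r = 0.189 and m = 0.536, so r·m = 0.101.
ω = √0.101 = 0.318 per month, hence T = 2π/ω ≈ 19.7 months.

T ≈ 19.7 months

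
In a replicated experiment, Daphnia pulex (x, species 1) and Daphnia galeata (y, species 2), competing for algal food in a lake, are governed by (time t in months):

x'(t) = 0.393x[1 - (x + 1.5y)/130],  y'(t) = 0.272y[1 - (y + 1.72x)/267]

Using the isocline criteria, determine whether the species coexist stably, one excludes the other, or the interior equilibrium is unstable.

Compare the nullcline intercepts: K1/α12 = 130/1.5 = 86.7 < K2 = 267; K2/α21 = 267/1.72 = 155 > K1 = 130.
Since the inequalities point opposite ways, species 2 can invade but species 1 cannot.

species 2 excludes species 1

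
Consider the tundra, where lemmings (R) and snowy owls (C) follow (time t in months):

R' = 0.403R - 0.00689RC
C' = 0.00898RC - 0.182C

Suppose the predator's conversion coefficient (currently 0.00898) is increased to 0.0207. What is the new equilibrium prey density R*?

R* ≈ 8.79

At the interior fixed point, setting dC/dt = 0 with C > 0 fixes R* = (predator death rate)/(RC coefficient) — independent of the other coefficients.
With the change, R* = 0.182/0.0207 = 8.79; it falls from 20.3.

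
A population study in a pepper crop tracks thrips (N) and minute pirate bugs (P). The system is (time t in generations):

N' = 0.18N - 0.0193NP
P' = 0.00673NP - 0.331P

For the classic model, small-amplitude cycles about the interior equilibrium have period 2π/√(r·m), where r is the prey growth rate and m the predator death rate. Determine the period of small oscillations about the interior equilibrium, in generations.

T ≈ 25.7 generations

Here r = 0.18 and m = 0.331, so r·m = 0.0596.
ω = √0.0596 = 0.244 per generation, hence T = 2π/ω ≈ 25.7 generations.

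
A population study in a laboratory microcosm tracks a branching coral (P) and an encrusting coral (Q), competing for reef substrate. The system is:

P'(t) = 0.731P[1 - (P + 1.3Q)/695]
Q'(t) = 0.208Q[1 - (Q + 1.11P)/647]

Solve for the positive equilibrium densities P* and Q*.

Setting both brackets to zero gives the nullclines P + 1.3Q = 695 and 1.11P + Q = 647.
Substituting Q = 647 - 1.11P into the first: P(1 - 1.3·1.11) = 695 - 1.3·647.
So P* = -146/-0.443 = 330, and then Q* = 647 - 1.11·330 = 281.

P* ≈ 330, Q* ≈ 281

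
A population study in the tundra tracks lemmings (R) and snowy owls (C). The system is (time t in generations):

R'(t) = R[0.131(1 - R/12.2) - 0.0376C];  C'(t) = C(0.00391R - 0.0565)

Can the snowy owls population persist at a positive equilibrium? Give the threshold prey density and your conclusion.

Threshold R = 14.5; K < 14.5, so no, the predator goes extinct.

The predator equation gives dC/dt > 0 only when R > 0.0565/0.00391 = 14.5.
Without the predator, R → K = 12.2. Since 12.2 < 14.5, the predator cannot invade.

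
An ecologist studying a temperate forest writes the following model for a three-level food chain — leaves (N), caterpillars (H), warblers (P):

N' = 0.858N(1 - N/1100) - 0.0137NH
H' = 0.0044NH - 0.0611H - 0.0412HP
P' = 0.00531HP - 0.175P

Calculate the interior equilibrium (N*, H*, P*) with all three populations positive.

From dP/dt = 0: 0.00531H* = 0.175, so H* = 33.
From dN/dt = 0: 0.858(1 - N*/1100) = 0.0137·33, giving N* = 1100·(1 - 0.526) = 521.
From dH/dt = 0: 0.0044·521 - 0.0611 = 0.0412P*, so P* = 2.23/0.0412 = 54.2.

N* ≈ 521, H* ≈ 33, P* ≈ 54.2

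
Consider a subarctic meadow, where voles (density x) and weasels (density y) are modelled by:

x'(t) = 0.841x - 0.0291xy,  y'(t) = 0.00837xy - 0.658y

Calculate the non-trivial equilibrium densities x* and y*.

Set dy/dt = 0 with y > 0: 0.00837x - 0.658 = 0, so x* = 0.658/0.00837 = 78.6.
Set dx/dt = 0 with x > 0: 0.841 - 0.0291y = 0, so y* = 0.841/0.0291 = 28.9.

x* ≈ 78.6, y* ≈ 28.9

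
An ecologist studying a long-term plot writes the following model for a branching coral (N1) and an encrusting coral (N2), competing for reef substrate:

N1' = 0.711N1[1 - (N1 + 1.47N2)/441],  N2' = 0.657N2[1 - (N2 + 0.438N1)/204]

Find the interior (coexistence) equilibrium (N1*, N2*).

N1* ≈ 396, N2* ≈ 30.4

Setting both brackets to zero gives the nullclines N1 + 1.47N2 = 441 and 0.438N1 + N2 = 204.
Substituting N2 = 204 - 0.438N1 into the first: N1(1 - 1.47·0.438) = 441 - 1.47·204.
So N1* = 141/0.356 = 396, and then N2* = 204 - 0.438·396 = 30.4.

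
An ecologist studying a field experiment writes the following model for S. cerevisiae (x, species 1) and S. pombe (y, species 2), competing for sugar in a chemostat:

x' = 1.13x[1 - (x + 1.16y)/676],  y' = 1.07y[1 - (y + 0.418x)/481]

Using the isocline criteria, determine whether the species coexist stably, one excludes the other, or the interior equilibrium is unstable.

stable coexistence

Compare the nullcline intercepts: K1/α12 = 676/1.16 = 583 > K2 = 481; K2/α21 = 481/0.418 = 1150 > K1 = 676.
Since both inequalities hold, each species can invade when rare, so the interior equilibrium is stable.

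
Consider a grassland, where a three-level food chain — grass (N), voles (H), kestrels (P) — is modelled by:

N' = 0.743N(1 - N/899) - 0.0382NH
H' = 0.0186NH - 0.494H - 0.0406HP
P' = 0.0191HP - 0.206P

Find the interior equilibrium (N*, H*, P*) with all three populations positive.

N* ≈ 400, H* ≈ 10.8, P* ≈ 171

From dP/dt = 0: 0.0191H* = 0.206, so H* = 10.8.
From dN/dt = 0: 0.743(1 - N*/899) = 0.0382·10.8, giving N* = 899·(1 - 0.555) = 400.
From dH/dt = 0: 0.0186·400 - 0.494 = 0.0406P*, so P* = 6.96/0.0406 = 171.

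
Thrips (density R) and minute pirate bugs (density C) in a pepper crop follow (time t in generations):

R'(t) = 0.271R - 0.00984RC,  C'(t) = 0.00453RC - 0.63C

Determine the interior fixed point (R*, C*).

Set dC/dt = 0 with C > 0: 0.00453R - 0.63 = 0, so R* = 0.63/0.00453 = 139.
Set dR/dt = 0 with R > 0: 0.271 - 0.00984C = 0, so C* = 0.271/0.00984 = 27.5.

R* ≈ 139, C* ≈ 27.5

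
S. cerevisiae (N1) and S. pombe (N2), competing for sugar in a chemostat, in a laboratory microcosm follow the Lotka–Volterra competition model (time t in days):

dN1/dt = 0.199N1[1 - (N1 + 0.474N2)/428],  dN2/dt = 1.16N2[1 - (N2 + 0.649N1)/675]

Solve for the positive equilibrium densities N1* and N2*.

Setting both brackets to zero gives the nullclines N1 + 0.474N2 = 428 and 0.649N1 + N2 = 675.
Substituting N2 = 675 - 0.649N1 into the first: N1(1 - 0.474·0.649) = 428 - 0.474·675.
So N1* = 108/0.692 = 156, and then N2* = 675 - 0.649·156 = 574.

N1* ≈ 156, N2* ≈ 574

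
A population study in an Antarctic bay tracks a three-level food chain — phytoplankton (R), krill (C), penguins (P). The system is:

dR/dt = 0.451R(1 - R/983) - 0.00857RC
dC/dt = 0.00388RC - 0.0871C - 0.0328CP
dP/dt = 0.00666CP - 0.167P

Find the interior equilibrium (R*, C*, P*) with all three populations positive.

R* ≈ 515, C* ≈ 25.1, P* ≈ 58.2

From dP/dt = 0: 0.00666C* = 0.167, so C* = 25.1.
From dR/dt = 0: 0.451(1 - R*/983) = 0.00857·25.1, giving R* = 983·(1 - 0.476) = 515.
From dC/dt = 0: 0.00388·515 - 0.0871 = 0.0328P*, so P* = 1.91/0.0328 = 58.2.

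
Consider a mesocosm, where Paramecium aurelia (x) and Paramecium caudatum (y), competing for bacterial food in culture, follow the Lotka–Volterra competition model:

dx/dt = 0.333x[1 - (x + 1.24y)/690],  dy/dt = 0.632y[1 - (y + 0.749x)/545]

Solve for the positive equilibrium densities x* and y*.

Setting both brackets to zero gives the nullclines x + 1.24y = 690 and 0.749x + y = 545.
Substituting y = 545 - 0.749x into the first: x(1 - 1.24·0.749) = 690 - 1.24·545.
So x* = 14.2/0.0712 = 199, and then y* = 545 - 0.749·199 = 396.

x* ≈ 199, y* ≈ 396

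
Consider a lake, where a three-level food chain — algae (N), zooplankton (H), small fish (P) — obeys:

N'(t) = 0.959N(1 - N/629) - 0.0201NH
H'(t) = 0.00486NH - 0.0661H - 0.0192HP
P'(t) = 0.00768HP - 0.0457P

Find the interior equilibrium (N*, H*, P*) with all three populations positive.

From dP/dt = 0: 0.00768H* = 0.0457, so H* = 5.95.
From dN/dt = 0: 0.959(1 - N*/629) = 0.0201·5.95, giving N* = 629·(1 - 0.125) = 551.
From dH/dt = 0: 0.00486·551 - 0.0661 = 0.0192P*, so P* = 2.61/0.0192 = 136.

N* ≈ 551, H* ≈ 5.95, P* ≈ 136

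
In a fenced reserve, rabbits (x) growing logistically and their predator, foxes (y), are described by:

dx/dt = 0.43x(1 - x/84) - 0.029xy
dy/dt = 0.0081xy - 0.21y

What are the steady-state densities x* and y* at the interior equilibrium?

x* ≈ 25.9, y* ≈ 10.3

From dy/dt = 0 with y > 0: 0.0081x* = 0.21, so x* = 25.9.
Substitute into dx/dt = 0: 0.43(1 - 25.9/84) = 0.029y*.
The bracket is 0.691, giving y* = 0.297/0.029 = 10.3.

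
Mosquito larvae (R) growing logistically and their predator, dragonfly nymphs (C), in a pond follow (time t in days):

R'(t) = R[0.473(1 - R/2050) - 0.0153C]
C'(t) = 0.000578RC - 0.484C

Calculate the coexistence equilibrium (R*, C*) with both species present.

From dC/dt = 0 with C > 0: 0.000578R* = 0.484, so R* = 837.
Substitute into dR/dt = 0: 0.473(1 - 837/2050) = 0.0153C*.
The bracket is 0.592, giving C* = 0.28/0.0153 = 18.3.

R* ≈ 837, C* ≈ 18.3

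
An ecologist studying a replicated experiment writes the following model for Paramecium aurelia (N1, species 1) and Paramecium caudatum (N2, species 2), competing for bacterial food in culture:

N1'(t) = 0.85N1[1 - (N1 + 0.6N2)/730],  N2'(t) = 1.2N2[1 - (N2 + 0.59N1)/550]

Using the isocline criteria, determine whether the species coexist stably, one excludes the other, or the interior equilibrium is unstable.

Compare the nullcline intercepts: K1/α12 = 730/0.6 = 1220 > K2 = 550; K2/α21 = 550/0.59 = 932 > K1 = 730.
Since both inequalities hold, each species can invade when rare, so the interior equilibrium is stable.

stable coexistence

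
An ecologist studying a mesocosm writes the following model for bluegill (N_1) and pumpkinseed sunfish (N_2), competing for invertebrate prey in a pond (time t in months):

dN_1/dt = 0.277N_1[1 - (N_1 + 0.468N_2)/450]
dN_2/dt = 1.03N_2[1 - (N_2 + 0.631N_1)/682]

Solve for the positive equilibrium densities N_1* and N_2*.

N_1* ≈ 186, N_2* ≈ 565

Setting both brackets to zero gives the nullclines N_1 + 0.468N_2 = 450 and 0.631N_1 + N_2 = 682.
Substituting N_2 = 682 - 0.631N_1 into the first: N_1(1 - 0.468·0.631) = 450 - 0.468·682.
So N_1* = 131/0.705 = 186, and then N_2* = 682 - 0.631·186 = 565.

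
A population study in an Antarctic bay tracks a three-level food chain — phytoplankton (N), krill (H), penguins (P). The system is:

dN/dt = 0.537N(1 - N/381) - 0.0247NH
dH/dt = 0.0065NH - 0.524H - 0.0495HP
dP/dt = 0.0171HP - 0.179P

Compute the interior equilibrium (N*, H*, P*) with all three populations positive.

From dP/dt = 0: 0.0171H* = 0.179, so H* = 10.5.
From dN/dt = 0: 0.537(1 - N*/381) = 0.0247·10.5, giving N* = 381·(1 - 0.481) = 198.
From dH/dt = 0: 0.0065·198 - 0.524 = 0.0495P*, so P* = 0.76/0.0495 = 15.4.

N* ≈ 198, H* ≈ 10.5, P* ≈ 15.4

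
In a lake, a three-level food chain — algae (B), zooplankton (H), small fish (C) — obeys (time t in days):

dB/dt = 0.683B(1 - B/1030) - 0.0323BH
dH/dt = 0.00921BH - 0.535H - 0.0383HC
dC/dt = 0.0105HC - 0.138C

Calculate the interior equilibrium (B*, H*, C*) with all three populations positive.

B* ≈ 390, H* ≈ 13.1, C* ≈ 79.8

From dC/dt = 0: 0.0105H* = 0.138, so H* = 13.1.
From dB/dt = 0: 0.683(1 - B*/1030) = 0.0323·13.1, giving B* = 1030·(1 - 0.622) = 390.
From dH/dt = 0: 0.00921·390 - 0.535 = 0.0383C*, so C* = 3.06/0.0383 = 79.8.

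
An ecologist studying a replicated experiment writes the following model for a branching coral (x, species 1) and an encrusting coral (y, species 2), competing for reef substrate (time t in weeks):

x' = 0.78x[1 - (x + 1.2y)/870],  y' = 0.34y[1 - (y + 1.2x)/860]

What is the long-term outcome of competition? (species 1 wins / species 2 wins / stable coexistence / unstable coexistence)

Compare the nullcline intercepts: K1/α12 = 870/1.2 = 725 < K2 = 860; K2/α21 = 860/1.2 = 717 < K1 = 870.
Since both are reversed, neither can invade when rare; the interior point is a saddle.

unstable coexistence (outcome depends on initial conditions)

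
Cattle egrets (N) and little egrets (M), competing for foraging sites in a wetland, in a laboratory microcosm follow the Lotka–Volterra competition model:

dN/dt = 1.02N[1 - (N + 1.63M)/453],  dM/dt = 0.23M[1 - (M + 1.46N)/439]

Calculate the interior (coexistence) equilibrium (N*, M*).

Setting both brackets to zero gives the nullclines N + 1.63M = 453 and 1.46N + M = 439.
Substituting M = 439 - 1.46N into the first: N(1 - 1.63·1.46) = 453 - 1.63·439.
So N* = -263/-1.38 = 190, and then M* = 439 - 1.46·190 = 161.

N* ≈ 190, M* ≈ 161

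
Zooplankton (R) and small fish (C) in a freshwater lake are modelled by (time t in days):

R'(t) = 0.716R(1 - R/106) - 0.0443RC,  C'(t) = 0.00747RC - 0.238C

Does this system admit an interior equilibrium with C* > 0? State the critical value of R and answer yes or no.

The predator equation gives dC/dt > 0 only when R > 0.238/0.00747 = 31.9.
Without the predator, R → K = 106. Since 106 > 31.9, the predator can invade and persist.

Threshold R = 31.9; K > 31.9, so yes, the predator persists.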